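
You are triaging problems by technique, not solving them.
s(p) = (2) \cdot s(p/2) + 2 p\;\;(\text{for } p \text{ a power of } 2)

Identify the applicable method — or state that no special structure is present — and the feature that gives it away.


Technique: the master substitution — the argument shrinks by the factor 2, so measure the index on a logarithmic scale and the recursion becomes a shift.


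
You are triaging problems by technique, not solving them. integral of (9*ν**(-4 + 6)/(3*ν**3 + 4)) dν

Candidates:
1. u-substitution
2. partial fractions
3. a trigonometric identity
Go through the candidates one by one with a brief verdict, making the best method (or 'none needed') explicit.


Verdict: u-substitution — collected, the integrand has one factor that is, up to a constant, the derivative of an inner expression the rest depends on — substitute for that inner expression.
- u-substitution: a fit — the right tool for this form.
- partial fractions: proper and rational, yes, but the denominator has no factorization over the rationals to exploit.
- a trigonometric identity: no sine or cosine appears, so there is nothing for a trigonometric identity to act on.


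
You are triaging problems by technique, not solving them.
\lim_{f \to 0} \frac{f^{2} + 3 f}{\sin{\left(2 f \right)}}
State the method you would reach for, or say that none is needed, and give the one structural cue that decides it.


Verdict: l'Hôpital's rule (0/0) — numerator and denominator both vanish at 0 — a genuine 0/0 form, which is exactly when l'Hôpital applies. The standard small-argument limits would also carry it; the rule is the systematic route.


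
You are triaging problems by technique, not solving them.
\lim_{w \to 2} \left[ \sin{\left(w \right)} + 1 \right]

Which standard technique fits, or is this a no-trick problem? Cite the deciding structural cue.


Method: no special technique — the function is continuous at 2; evaluation is itself the limit, no machinery required.


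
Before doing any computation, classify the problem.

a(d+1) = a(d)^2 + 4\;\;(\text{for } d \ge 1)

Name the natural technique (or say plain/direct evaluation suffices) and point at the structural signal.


Verdict: no special technique — the new term depends nonlinearly on the old ones, which disqualifies every superposition-based technique.


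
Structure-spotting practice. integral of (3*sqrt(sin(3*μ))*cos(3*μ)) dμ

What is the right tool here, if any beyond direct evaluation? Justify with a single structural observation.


Verdict: u-substitution — the only nontrivial dependence routes through sin(3*μ), whose derivative supplies the leftover factor up to a constant multiple — u = sin(3*μ) flattens it.


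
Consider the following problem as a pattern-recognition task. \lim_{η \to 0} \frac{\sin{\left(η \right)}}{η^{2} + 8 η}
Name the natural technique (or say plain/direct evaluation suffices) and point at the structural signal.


Technique: l'Hôpital's rule (0/0) — plug in 0: top and bottom both hit zero, so differentiate each and retry. A first-order expansion at the point is an equally standard path; the rule packages it.


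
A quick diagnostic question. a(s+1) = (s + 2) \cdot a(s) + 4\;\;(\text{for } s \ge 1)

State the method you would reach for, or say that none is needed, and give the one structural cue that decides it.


Technique: a summation factor — rescale the sequence by the product of the weights s + 2 so far — the recurrence collapses to a plain running sum.


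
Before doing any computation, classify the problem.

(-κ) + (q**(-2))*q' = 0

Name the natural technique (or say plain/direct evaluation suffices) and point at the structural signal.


Diagnosis: separation of variables — one side of the product carries the independent variable, the other the unknown — the textbook separation shape. The cross-partial test also passes here (vacuously, each side single-variable); the potential-function route would work, separation is simply more immediate.


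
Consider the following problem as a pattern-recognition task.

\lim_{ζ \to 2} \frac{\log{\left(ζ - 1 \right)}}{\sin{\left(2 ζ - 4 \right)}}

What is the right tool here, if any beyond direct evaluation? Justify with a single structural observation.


Diagnosis: l'Hôpital's rule (0/0) — plug in 2: top and bottom both hit zero, so differentiate each and retry. One could equally expand both pieces locally and compare leading terms; the rule does that in one stroke.


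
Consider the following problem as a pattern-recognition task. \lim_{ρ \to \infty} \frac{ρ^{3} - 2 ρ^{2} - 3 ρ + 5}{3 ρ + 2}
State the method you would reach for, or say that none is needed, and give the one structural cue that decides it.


Technique: dominant-term comparison — growth-rate triage: the leading powers of ρ decide the limit, everything else is noise. Differentiating the expression as a single quotient would eventually settle it as well; matching dominant growth settles it immediately.


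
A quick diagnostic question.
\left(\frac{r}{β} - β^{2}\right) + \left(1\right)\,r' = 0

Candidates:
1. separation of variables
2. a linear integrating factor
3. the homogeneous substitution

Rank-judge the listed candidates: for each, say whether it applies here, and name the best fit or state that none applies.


Diagnosis: a linear integrating factor — the unknown enters only to the first power against a nonzero forcing term — the integrating-factor template applies directly.
- separation of variables: the two dependences are entangled, not a clean product of one-variable pieces.
- a linear integrating factor: yes, a natural case for it.
- the homogeneous substitution — the ratio of the variables does not determine the slope.


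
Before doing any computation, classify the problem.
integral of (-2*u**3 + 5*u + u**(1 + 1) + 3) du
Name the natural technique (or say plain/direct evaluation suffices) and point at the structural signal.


Technique: no special technique — scan for structure and find none: constant multiples of powers of u, integrate directly.


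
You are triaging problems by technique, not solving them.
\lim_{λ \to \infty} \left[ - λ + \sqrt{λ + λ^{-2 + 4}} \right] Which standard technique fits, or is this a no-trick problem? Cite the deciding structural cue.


Diagnosis: conjugate multiplication — infinity minus infinity with a radical in play — multiply by the conjugate so the divergences of \sqrt{λ + λ^{-2 + 4}} and λ annihilate.


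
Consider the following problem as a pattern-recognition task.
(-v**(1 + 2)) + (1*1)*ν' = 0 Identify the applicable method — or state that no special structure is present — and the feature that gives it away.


Best approach: no special technique — solved for the derivative, no ν appears — this is antidifferentiation in v wearing ODE clothing.


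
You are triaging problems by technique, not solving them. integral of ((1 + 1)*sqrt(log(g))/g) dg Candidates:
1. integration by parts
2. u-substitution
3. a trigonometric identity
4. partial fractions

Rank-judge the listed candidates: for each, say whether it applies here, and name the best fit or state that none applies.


Diagnosis: u-substitution — collected, the integrand has one factor that is, up to a constant, the derivative of an inner expression the rest depends on — substitute for that inner expression.
- integration by parts — no split into a nonconstant polynomial times one of the standard kernels — exp, sine, or cosine of a linear argument, or a logarithm — applies here.
- u-substitution — a fit — the right tool for this form.
- a trigonometric identity: with no trigonometric functions present, identity rewriting has no target.
- partial fractions: the expression is not a ratio of polynomials that decomposes further.


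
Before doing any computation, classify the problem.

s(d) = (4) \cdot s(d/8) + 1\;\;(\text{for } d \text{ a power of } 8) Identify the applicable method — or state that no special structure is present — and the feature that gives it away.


Technique: the master substitution — treat m = log base 8 of d as the new clock: one recursion step advances m by one while d scales by 8.


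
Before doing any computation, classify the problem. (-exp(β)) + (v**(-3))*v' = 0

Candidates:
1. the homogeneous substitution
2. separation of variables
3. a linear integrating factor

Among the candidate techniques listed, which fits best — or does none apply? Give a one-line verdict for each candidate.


Method: separation of variables — separating collects all v-dependence with the derivative and leaves all β-dependence opposite: variables separate.
- the homogeneous substitution: solved for the derivative, the right side changes under joint scaling of the two variables.
- separation of variables — applicable, and directly so.
- a linear integrating factor: the unknown enters nonlinearly (through a power, a denominator, or a transcendental function), which the linear integrating-factor recipe cannot absorb as-is — any repair would come from a preliminary substitution, not the factor.


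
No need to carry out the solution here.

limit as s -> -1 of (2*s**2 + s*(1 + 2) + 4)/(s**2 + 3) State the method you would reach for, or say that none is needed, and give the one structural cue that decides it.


Best approach: no special technique — no vanishing denominator and no indeterminate clash at the point — evaluation is immediate.


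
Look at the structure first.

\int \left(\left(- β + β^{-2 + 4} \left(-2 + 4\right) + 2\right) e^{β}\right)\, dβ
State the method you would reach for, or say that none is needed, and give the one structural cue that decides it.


Technique: integration by parts — a polynomial (- β + β^{-2 + 4} \left(-2 + 4\right) + 2) against the kernel e^{β} is the signature bounded-ladder case for integration by parts.


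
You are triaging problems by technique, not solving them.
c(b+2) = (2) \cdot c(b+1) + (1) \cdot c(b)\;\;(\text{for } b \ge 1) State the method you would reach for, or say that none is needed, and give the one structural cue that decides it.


Verdict: the characteristic-root method — try a geometric ansatz r^b: constant coefficients turn the recurrence into one polynomial equation in r.


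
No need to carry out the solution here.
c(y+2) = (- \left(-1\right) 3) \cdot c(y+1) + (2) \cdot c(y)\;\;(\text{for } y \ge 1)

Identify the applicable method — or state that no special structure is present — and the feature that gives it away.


Verdict: the characteristic-root method — no index-dependence in the weights and nothing inhomogeneous: classic characteristic-equation setup.


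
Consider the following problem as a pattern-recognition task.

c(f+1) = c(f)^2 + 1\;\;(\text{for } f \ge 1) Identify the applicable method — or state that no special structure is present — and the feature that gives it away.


Diagnosis: no special technique — the sequence value feeds back through itself nonlinearly — linear superposition fails, and every superposition-based closed form fails with it.


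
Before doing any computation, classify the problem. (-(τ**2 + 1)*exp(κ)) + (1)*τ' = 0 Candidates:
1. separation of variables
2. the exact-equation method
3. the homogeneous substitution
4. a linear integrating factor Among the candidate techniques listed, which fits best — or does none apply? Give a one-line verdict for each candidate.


Diagnosis: separation of variables — a product of single-variable factors, exp(κ) and τ**2 + 1 — the textbook separable form.
- separation of variables — yes, a natural case for it.
- the exact-equation method: the mixed partial derivatives differ, so the left side is not a total differential.
- the homogeneous substitution: rescaling both variables together changes the slope, so no ratio substitution collapses it.
- a linear integrating factor — the unknown enters nonlinearly (through a power, a denominator, or a transcendental function), which the linear integrating-factor recipe cannot absorb as-is — any repair would come from a preliminary substitution, not the factor.


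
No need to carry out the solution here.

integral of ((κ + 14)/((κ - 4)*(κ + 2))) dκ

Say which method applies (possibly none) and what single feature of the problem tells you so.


Diagnosis: partial fractions — the bottom factors while the top stays lower-degree — split into simple fractions and integrate piece by piece.


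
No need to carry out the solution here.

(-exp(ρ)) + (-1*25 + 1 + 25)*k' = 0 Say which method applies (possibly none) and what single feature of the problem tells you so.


Diagnosis: no special technique — solved for the derivative, no k appears — this is antidifferentiation in ρ wearing ODE clothing.


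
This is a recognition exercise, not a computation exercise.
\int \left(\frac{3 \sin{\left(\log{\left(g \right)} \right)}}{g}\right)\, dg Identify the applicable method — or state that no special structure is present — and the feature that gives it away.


Verdict: u-substitution — collected, the integrand has one factor that is, up to a constant, the derivative of an inner expression the rest depends on — substitute for that inner expression.


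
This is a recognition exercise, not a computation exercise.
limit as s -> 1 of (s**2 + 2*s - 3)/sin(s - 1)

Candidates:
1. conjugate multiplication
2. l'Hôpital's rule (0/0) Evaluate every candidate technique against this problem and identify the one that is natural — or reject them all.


Diagnosis: l'Hôpital's rule (0/0) — plug in 1: top and bottom both hit zero, so differentiate each and retry. A local series expansion at the point resolves it as well; the rule is the packaged version of that step.
- conjugate multiplication: there are no radicals in tension whose conjugate would simplify matters.
- l'Hôpital's rule (0/0): a fit — the right tool for this form.


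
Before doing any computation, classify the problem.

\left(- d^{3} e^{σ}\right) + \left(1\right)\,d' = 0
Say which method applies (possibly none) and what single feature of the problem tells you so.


Verdict: separation of variables — solved for the derivative, the right side splits multiplicatively into a function of each variable alone — divide and integrate each side.


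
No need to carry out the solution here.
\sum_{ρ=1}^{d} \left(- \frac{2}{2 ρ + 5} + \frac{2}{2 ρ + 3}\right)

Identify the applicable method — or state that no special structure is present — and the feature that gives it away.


Technique: telescoping — each term adds \frac{2}{2 ρ + 3} and subtracts the same expression advanced one index; that subtracted piece cancels against the next term's added copy — only the boundary terms survive.


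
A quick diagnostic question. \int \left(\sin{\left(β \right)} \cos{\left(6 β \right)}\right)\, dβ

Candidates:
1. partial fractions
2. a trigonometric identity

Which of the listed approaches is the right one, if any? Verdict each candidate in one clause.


Best approach: a trigonometric identity — mixed-frequency products such as \sin{\left(β \right)} \cos{\left(6 β \right)} are designed for the product-to-sum formula.
- partial fractions — the expression is not a ratio of polynomials that decomposes further.
- a trigonometric identity: yes, a natural case for it.


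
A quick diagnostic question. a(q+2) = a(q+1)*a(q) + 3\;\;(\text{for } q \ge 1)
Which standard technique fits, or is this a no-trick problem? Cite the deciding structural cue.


Verdict: no special technique — the unknown sequence enters the update nonlinearly, so no linear method fits the recurrence as written — direct iteration remains.


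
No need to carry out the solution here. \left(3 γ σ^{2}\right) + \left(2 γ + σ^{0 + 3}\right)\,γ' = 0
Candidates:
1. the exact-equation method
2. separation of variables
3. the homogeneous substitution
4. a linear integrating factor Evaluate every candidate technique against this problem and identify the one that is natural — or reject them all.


Technique: the exact-equation method — take the mixed partials of 3 γ σ^{2} and (2 γ + σ^{0 + 3}): they are equal, which certifies an exact differential.
- the exact-equation method: yes, a natural case for it.
- separation of variables: no division isolates the independent variable from the unknown.
- the homogeneous substitution — the slope does not depend on the ratio of the variables alone.
- a linear integrating factor: the unknown enters nonlinearly (through a power, a denominator, or a transcendental function), which the linear integrating-factor recipe cannot absorb as-is — any repair would come from a preliminary substitution, not the factor.


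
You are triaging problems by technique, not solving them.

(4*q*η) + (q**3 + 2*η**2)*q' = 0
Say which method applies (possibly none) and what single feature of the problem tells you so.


Verdict: the exact-equation method — d/dq of 4*q*η equals d/dη of q**3 + 2*η**2: the form is a total differential of one potential — integrate it exactly.


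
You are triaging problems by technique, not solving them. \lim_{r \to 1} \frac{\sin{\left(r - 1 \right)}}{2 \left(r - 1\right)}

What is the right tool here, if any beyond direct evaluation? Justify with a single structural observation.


Verdict: l'Hôpital's rule (0/0) — numerator and denominator both vanish at 1 — a genuine 0/0 form, which is exactly when l'Hôpital applies. A first-order expansion at the point is an equally standard path; the rule packages it.


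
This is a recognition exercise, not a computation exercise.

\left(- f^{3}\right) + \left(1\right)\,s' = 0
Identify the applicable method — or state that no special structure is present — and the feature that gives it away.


Technique: no special technique — the slope is a function of f alone, so integrate both sides directly.


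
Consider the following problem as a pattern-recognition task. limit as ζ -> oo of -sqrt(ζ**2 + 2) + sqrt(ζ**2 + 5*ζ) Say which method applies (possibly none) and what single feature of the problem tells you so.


Verdict: conjugate multiplication — divergence minus divergence hides a finite answer — expose it by pairing sqrt(ζ**2 + 5*ζ) - sqrt(ζ**2 + 2) with its conjugate.


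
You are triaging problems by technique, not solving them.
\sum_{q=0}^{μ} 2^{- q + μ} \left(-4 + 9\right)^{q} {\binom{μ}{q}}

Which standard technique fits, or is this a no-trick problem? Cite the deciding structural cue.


Verdict: the binomial theorem — terms weighting {\binom{μ}{q}} against matched powers of (-4 + 9) and 2 reassemble into ((-4 + 9) + 2)^μ by the binomial theorem.


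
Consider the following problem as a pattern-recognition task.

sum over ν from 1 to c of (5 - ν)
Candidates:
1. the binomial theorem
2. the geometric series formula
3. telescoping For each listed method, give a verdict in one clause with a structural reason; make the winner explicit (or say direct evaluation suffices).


Technique: no special technique — constant-multiple powers of ν with no cancellation partners and no common ratio — use the standard power-sum formulas.
- the binomial theorem — the terms do not reassemble into a binomial power.
- the geometric series formula — the term-to-term ratio changes with the index, so the geometric formula cannot close it.
- telescoping — the terms as presented offer no neighboring cancellation — a telescoping rewrite may exist, but the displayed structure does not hand one over.


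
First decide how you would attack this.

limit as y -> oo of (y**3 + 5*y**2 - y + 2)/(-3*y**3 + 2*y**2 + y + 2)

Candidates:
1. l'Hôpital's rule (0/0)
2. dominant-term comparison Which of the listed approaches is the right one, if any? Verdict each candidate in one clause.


Method: dominant-term comparison — at large y only the top-degree terms survive; compare the leading terms and the limit falls out.
- l'Hôpital's rule (0/0): no 0/0 form appears: written as one quotient, top and bottom both grow without bound, and the ratio is decided by their leading terms.
- dominant-term comparison — applicable, and directly so.


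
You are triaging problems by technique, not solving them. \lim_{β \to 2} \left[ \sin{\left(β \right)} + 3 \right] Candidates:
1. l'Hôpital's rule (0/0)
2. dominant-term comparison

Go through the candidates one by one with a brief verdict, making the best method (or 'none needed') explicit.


Verdict: no special technique — no zero denominators, no indeterminate clash at 2 — substitute and read off the value.
- l'Hôpital's rule (0/0) — substituting the point gives a finite value outright — there is no indeterminate clash to repair.
- dominant-term comparison: this limit is not decided by comparing polynomial growth at infinity.


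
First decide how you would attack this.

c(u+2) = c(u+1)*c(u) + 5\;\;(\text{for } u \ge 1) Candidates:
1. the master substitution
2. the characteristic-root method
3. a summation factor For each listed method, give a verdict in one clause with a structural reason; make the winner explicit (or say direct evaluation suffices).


Diagnosis: no special technique — the update rule curves (it is not linear in the unknown sequence), so no superposition-based closed form attaches — iterate or study it directly.
- the master substitution: the recursion steps by a constant offset, so exponential reindexing is pointless.
- the characteristic-root method: nonlinearity rules out exponential-mode superposition from the start.
- a summation factor — no summation factor applies — the rule is not linear in the sequence values.


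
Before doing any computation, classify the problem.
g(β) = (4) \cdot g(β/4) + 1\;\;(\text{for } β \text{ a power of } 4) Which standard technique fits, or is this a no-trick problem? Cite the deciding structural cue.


Verdict: the master substitution — the argument shrinks by the factor 4, so measure the index on a logarithmic scale and the recursion becomes a shift.


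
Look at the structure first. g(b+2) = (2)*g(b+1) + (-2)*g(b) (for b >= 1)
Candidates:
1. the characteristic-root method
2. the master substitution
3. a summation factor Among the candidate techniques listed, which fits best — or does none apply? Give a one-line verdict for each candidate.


Diagnosis: the characteristic-root method — try a geometric ansatz r^b: constant coefficients turn the recurrence into one polynomial equation in r.
- the characteristic-root method — yes — fits the structure here.
- the master substitution — with no divided-index recursive call, reindexing by powers of a base buys nothing.
- a summation factor — the recurrence reaches back more than one step, outside the first-order family a summation factor normalizes.


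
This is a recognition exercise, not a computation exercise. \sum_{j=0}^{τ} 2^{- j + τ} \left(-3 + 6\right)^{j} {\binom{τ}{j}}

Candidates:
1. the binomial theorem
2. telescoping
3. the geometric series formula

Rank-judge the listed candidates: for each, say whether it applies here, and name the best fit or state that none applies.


Best approach: the binomial theorem — the summand is term j of a binomial expansion in (-3 + 6) and 2; the whole sum is a single power.
- the binomial theorem: yes, a natural case for it.
- telescoping — the summand is not presented as a shifted difference — a telescoping rewrite may exist, but the displayed structure does not offer one.
- the geometric series formula — the ratio of consecutive terms depends on the index.


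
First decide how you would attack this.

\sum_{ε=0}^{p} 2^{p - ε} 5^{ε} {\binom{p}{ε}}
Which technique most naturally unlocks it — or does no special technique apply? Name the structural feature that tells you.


Diagnosis: the binomial theorem — binomial coefficients against complementary powers of 5 and 2: recognize the binomial expansion and resum.


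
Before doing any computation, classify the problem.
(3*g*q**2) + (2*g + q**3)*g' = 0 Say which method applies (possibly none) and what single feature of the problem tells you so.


Technique: the exact-equation method — because the two cross partials coincide, the form is conservative as written — recover its potential in (q, g).


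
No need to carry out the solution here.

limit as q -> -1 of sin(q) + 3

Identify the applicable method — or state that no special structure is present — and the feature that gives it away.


Diagnosis: no special technique — the expression is continuous at the evaluation point — substitute directly; no indeterminate form appears.


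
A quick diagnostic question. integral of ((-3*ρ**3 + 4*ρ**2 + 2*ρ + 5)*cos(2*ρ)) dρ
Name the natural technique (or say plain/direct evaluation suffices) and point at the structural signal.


Method: integration by parts — the integrand splits as -3*ρ**3 + 4*ρ**2 + 2*ρ + 5 times cos(2*ρ) — repeatedly differentiating the polynomial part kills it, which is the parts ladder.


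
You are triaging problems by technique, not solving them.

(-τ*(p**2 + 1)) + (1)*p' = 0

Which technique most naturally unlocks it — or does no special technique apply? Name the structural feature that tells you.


Method: separation of variables — solved for the derivative, the right side factors as τ times p**2 + 1 — all τ-dependence separates from all p-dependence.


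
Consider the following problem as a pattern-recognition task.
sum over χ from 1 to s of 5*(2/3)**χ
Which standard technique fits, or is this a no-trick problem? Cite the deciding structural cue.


Method: the geometric series formula — each term is 2/3 times the previous one, so the geometric-series formula applies directly.


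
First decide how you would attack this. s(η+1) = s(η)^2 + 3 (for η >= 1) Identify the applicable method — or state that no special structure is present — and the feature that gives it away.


Diagnosis: no special technique — the unknown sequence enters the update nonlinearly, so no linear method fits the recurrence as written — direct iteration remains.


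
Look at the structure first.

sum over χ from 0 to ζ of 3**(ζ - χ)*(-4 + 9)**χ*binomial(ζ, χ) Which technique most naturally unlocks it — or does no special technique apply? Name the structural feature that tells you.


Technique: the binomial theorem — binomial coefficients against complementary powers of (-4 + 9) and 3: recognize the binomial expansion and resum.


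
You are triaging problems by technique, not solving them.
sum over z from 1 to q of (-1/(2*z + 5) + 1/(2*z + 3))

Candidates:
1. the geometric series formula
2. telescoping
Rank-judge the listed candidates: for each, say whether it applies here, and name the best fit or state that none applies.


Best approach: telescoping — each term adds 1/(2*z + 3) and subtracts the same expression advanced one index; that subtracted piece cancels against the next term's added copy — only the boundary terms survive.
- the geometric series formula — no single multiplier carries one term to the next throughout the sum.
- telescoping: a fit — the right tool for this form.


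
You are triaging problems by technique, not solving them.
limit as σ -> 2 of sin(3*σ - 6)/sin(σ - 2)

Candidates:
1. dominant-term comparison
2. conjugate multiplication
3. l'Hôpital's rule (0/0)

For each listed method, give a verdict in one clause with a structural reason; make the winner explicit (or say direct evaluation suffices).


Verdict: l'Hôpital's rule (0/0) — numerator and denominator both vanish at 2 — a genuine 0/0 form, which is exactly when l'Hôpital applies. Expanding numerator and denominator to first order gives the same value — the rule automates exactly that.
- dominant-term comparison: this limit is not decided by comparing leading-term growth at infinity.
- conjugate multiplication: there is no infinity-minus-infinity radical difference to rationalize.
- l'Hôpital's rule (0/0) — yes — fits the structure here.


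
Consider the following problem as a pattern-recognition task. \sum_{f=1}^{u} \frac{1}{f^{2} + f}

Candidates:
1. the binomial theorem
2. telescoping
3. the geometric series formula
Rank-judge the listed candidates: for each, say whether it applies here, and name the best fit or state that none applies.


Best approach: telescoping — integer-spaced poles in \frac{1}{f^{2} + f} are the telescoping signature in disguise.
- the binomial theorem — the terms do not reassemble into a binomial power.
- telescoping: applicable, and directly so.
- the geometric series formula: no single multiplier carries one term to the next throughout the sum.


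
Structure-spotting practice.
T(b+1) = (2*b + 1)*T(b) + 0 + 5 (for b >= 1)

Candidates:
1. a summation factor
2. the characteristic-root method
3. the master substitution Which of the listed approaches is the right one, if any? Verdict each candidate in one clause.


Technique: a summation factor — it is first-order linear but the coefficient 2*b + 1 depends on the index, so multiply through by a summation factor to telescope it.
- a summation factor — a fit — the right tool for this form.
- the characteristic-root method: the coefficients vary with the index, breaking the constant-coefficient structure the method needs.
- the master substitution: the recursion shifts the index rather than dividing it.


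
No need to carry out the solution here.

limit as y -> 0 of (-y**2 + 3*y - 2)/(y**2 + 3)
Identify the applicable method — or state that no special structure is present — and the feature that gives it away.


Method: no special technique — the expression is continuous at 0 — substitute and evaluate; no indeterminate form appears.


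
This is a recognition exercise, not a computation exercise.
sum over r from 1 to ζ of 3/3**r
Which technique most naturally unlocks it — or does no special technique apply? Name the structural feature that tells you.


Best approach: the geometric series formula — consecutive terms stand in a fixed index-free ratio — the geometric sum formula closes it.


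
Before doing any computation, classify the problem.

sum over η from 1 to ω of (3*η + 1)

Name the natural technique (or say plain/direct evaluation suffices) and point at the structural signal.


Diagnosis: no special technique — nothing telescopes and nothing is geometric; polynomial terms in η sum term by term.


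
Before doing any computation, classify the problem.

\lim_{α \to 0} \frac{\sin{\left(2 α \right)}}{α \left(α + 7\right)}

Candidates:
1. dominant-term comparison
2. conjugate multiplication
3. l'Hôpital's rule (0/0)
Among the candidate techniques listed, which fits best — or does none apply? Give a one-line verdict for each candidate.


Diagnosis: l'Hôpital's rule (0/0) — substituting 0 gives 0 over 0; differentiate top and bottom once and re-evaluate. One could equally expand both pieces locally and compare leading terms; the rule does that in one stroke.
- dominant-term comparison: no dominant power emerges to decide the limit by degree comparison.
- conjugate multiplication — there are no radicals in tension whose conjugate would simplify matters.
- l'Hôpital's rule (0/0) — yes — fits the structure here.


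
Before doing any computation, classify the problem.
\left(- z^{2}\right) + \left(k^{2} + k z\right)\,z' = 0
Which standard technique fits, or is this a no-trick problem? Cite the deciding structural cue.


Diagnosis: the homogeneous substitution — the slope's numerator and denominator have matching total degree, so it depends only on z/k and the ratio substitution collapses it. A Bernoulli substitution after rearrangement (possibly exchanging dependent and independent variable) is a fair alternative; the homogeneous route works on the equation as it stands.


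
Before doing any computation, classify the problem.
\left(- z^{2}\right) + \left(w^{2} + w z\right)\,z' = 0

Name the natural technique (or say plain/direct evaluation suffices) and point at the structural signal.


Verdict: the homogeneous substitution — scaling w and z together leaves the slope fixed — it depends only on z/w, so substitute the ratio. Rewriting — with the variables' roles exchanged where the shape demands it — would expose a Bernoulli structure too; the homogeneous substitution simply reads the degrees directly.


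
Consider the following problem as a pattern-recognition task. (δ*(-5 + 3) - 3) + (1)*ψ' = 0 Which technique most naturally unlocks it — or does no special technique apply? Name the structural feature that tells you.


Method: no special technique — the slope is a function of δ alone, so integrate both sides directly.


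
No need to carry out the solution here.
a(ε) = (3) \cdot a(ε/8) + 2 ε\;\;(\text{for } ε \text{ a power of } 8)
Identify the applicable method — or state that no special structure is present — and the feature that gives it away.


Best approach: the master substitution — the argument contracts 8-fold per step: reindex ε exponentially and solve the linear recurrence in the new index.


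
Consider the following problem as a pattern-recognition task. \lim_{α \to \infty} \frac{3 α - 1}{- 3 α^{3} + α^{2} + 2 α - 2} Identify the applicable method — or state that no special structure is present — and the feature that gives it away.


Best approach: dominant-term comparison — as α grows, only the highest-degree terms matter — compare leading terms and read the limit off. Differentiating the expression as a single quotient would eventually settle it as well; matching dominant growth settles it immediately.


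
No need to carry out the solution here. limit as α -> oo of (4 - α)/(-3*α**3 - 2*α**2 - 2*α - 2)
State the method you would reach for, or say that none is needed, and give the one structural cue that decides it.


Method: dominant-term comparison — growth-rate triage: the leading powers of α decide the limit, everything else is noise. Differentiating the expression as a single quotient would eventually settle it as well; matching dominant growth settles it immediately.


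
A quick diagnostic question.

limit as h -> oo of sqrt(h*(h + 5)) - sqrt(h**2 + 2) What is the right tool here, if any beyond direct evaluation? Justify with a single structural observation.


Verdict: conjugate multiplication — an infinity-minus-infinity difference with a surviving radical — multiply by the conjugate to cancel the divergence.


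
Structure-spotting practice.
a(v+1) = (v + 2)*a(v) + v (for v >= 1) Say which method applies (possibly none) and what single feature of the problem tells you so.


Best approach: a summation factor — one-term recursion with variable weight v + 2 is solved by product normalization, not by root-finding.


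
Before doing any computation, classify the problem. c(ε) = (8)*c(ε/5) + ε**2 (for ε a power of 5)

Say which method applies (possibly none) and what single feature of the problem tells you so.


Verdict: the master substitution — index division is the fingerprint: ε/5 in the recursive call means substitute ε = 5^m.


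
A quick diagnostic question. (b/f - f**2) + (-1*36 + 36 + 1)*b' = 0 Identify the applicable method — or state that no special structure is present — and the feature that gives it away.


Best approach: a linear integrating factor — the unknown enters only to the first power against a nonzero forcing term — the integrating-factor template applies directly.


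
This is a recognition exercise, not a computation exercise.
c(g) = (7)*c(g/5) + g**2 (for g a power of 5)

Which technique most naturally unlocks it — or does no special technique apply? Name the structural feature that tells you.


Technique: the master substitution — recursion at g/5 is multiplicative in the index; logarithmic reindexing via g = 5^m linearizes it.


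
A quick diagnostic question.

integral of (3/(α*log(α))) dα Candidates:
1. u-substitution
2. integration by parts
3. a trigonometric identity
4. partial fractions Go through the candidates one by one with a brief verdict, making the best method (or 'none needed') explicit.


Diagnosis: u-substitution — collected, the integrand has one factor that is, up to a constant, the derivative of an inner expression the rest depends on — substitute for that inner expression.
- u-substitution: a fit — the right tool for this form.
- integration by parts: the nonconstant-polynomial-times-standard-kernel pattern (an exp, sine, cosine, or logarithm partner) is absent.
- a trigonometric identity — with no trigonometric functions present, identity rewriting has no target.
- partial fractions: there is no rational-function structure to decompose.


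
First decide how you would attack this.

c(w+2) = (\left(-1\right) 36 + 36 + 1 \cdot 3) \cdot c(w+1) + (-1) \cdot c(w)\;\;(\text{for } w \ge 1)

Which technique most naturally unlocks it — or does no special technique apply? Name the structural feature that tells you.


Technique: the characteristic-root method — the recurrence treats every index alike (constant coefficients, no forcing) — precisely the regime where r^w trials close it.


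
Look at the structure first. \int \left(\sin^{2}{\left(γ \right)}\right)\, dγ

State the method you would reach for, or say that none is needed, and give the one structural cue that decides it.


Verdict: a trigonometric identity — \sin^{2}{\left(γ \right)} carries an even exponent — trade it for double-angle cosines before integrating.


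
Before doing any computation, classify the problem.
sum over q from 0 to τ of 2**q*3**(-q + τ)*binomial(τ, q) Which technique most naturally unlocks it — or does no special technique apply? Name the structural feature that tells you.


Verdict: the binomial theorem — binomial(τ, q) weighting matched powers of 2 and 3 is the expanded form of (2 + 3)^τ — fold it back up.


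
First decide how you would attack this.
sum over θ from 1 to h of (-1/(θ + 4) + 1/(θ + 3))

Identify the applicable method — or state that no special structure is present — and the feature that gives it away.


Diagnosis: telescoping — spot the paired structure — each term adds 1/(θ + 3) and subtracts its successor value, which the next term restores: the definition of a telescoping chain.


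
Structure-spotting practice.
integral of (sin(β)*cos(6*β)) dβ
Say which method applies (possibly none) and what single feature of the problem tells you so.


Verdict: a trigonometric identity — sin(β)*cos(6*β) is a beat pattern — rewrite the product as a sum of single-frequency waves before integrating.


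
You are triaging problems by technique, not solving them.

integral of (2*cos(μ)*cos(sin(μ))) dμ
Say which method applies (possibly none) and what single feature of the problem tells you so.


Verdict: u-substitution — structure check: outer function, inner expression sin(μ), inner derivative as a factor — the classic u = sin(μ) pattern.


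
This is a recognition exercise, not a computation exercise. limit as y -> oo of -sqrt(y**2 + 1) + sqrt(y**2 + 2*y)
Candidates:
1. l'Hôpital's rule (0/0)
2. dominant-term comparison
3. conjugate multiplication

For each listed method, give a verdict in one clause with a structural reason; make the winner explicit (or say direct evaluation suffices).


Technique: conjugate multiplication — both pieces blow up but their difference is finite; the conjugate trick rationalizes sqrt(y**2 + 2*y) - sqrt(y**2 + 1).
- l'Hôpital's rule (0/0): the expression is a difference driving to ∞ − ∞, not a 0/0 quotient — there is no ratio for the rule to differentiate.
- dominant-term comparison — no dominant power emerges to decide the limit by degree comparison.
- conjugate multiplication: yes — fits the structure here.
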